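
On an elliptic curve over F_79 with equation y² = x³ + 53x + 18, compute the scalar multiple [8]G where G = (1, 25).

Double-and-add on 8 = (1000)₂. Start with G = (1, 25) for the leading 1-bit.
double: tangent at (1, 25): λ = (3·1² + 53)/(2·25) ≡ 56/50. 50⁻¹ ≡ 49 (mod 79), so λ ≡ 56·49 ≡ 58.
  x = λ² - 1 - 1 = 3364 - 2 ≡ 44; y = λ·(1 - 44) - 25 ≡ 9. → (44, 9)
double: tangent at (44, 9): λ = (3·44² + 53)/(2·9) ≡ 15/18. 18⁻¹ ≡ 22 (mod 79), so λ ≡ 15·22 ≡ 14.
  x = λ² - 44 - 44 = 196 - 88 ≡ 29; y = λ·(44 - 29) - 9 ≡ 43. → (29, 43)
double: tangent at (29, 43): λ = (3·29² + 53)/(2·43) ≡ 48/7. 7⁻¹ ≡ 34 (mod 79), so λ ≡ 48·34 ≡ 52.
  x = λ² - 29 - 29 = 2704 - 58 ≡ 39; y = λ·(29 - 39) - 43 ≡ 69. → (39, 69)

(39, 69)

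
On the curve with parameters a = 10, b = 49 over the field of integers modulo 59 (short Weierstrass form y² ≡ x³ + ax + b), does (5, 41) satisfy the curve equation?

y² = 41² ≡ 29; x³ + 10x + 49 = 224 ≡ 47 (mod 59). 29 ≠ 47.

no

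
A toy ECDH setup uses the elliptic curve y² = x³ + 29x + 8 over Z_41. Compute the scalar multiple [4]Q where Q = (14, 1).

Double-and-add on 4 = (100)₂. Start with Q = (14, 1) for the leading 1-bit.
double: tangent at (14, 1): λ = (3·14² + 29)/(2·1) ≡ 2/2. 2⁻¹ ≡ 21 (mod 41), so λ ≡ 2·21 ≡ 1.
  x = λ² - 14 - 14 = 1 - 28 ≡ 14; y = λ·(14 - 14) - 1 ≡ 40. → (14, 40)
double: tangent at (14, 40): λ = (3·14² + 29)/(2·40) ≡ 2/39. 39⁻¹ ≡ 20 (mod 41), so λ ≡ 2·20 ≡ 40.
  x = λ² - 14 - 14 = 1600 - 28 ≡ 14; y = λ·(14 - 14) - 40 ≡ 1. → (14, 1)

(14, 1)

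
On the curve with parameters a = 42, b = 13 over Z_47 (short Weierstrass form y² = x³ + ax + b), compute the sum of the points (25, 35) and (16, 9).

(25, 35) + (16, 9). λ = (9 - 35)/(16 - 25) ≡ 21/38 mod 47. 38⁻¹ ≡ 26 (mod 47), so λ ≡ 29.
  x = λ² - 25 - 16 = 841 - 41 ≡ 1; y = λ·(25 - 1) - 35 ≡ 3. → (1, 3)

(1, 3)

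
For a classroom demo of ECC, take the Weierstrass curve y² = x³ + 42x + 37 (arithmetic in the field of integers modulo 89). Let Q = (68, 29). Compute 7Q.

(87, 52)

Double-and-add on 7 = (111)₂. Start with Q = (68, 29) for the leading 1-bit.
double: tangent at (68, 29): λ = (3·68² + 42)/(2·29) ≡ 30/58. 58⁻¹ ≡ 66 (mod 89), so λ ≡ 30·66 ≡ 22.
  x = λ² - 68 - 68 = 484 - 136 ≡ 81; y = λ·(68 - 81) - 29 ≡ 41. → (81, 41)
add Q: (81, 41) + (68, 29). λ = (29 - 41)/(68 - 81) ≡ 77/76 mod 89. 76⁻¹ ≡ 41 (mod 89), so λ ≡ 42.
  x = λ² - 81 - 68 = 1764 - 149 ≡ 13; y = λ·(81 - 13) - 41 ≡ 56. → (13, 56)
double: tangent at (13, 56): λ = (3·13² + 42)/(2·56) ≡ 15/23. 23⁻¹ ≡ 31 (mod 89), so λ ≡ 15·31 ≡ 20.
  x = λ² - 13 - 13 = 400 - 26 ≡ 18; y = λ·(13 - 18) - 56 ≡ 22. → (18, 22)
add Q: (18, 22) + (68, 29). λ = (29 - 22)/(68 - 18) ≡ 7/50 mod 89. 50⁻¹ ≡ 73 (mod 89) since 50·73 = 3650 ≡ 1, so λ ≡ 66.
  x = λ² - 18 - 68 = 4356 - 86 ≡ 87; y = λ·(18 - 87) - 22 ≡ 52. → (87, 52)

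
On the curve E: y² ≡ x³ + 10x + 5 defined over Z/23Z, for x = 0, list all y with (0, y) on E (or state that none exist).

x³ + 10x + 5 = 5 ≡ 5 (mod 23).
5 is a non-residue mod 23; no y exists.

none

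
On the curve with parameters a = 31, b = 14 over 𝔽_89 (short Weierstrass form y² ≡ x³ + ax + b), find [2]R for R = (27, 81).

(71, 11)

tangent at (27, 81): λ = (3·27² + 31)/(2·81) ≡ 82/73. 73⁻¹ ≡ 50 (mod 89) since 73·50 = 3650 ≡ 1, so λ ≡ 82·50 ≡ 6.
  x = λ² - 27 - 27 = 36 - 54 ≡ 71; y = λ·(27 - 71) - 81 ≡ 11. → (71, 11)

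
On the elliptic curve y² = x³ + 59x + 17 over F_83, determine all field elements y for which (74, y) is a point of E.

none

x³ + 59x + 17 = 409607 ≡ 2 (mod 83).
2 is a non-residue mod 83; no y exists.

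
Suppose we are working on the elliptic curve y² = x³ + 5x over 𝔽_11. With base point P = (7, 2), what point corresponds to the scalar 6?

(0, 0)

Repeated addition: build up to 6P.
2P: tangent at (7, 2): λ = (3·7² + 5)/(2·2) ≡ 9/4. 4⁻¹ ≡ 3 (mod 11), so λ ≡ 9·3 ≡ 5.
  x = λ² - 7 - 7 = 25 - 14 ≡ 0; y = λ·(7 - 0) - 2 ≡ 0. → (0, 0)
3P: (0, 0) + (7, 2). λ = (2 - 0)/(7 - 0) ≡ 2/7 mod 11. 7⁻¹ ≡ 8 (mod 11), so λ ≡ 5.
  x = λ² - 0 - 7 = 25 - 7 ≡ 7; y = λ·(0 - 7) - 0 ≡ 9. → (7, 9)
4P: (7, 9) + (7, 2): same x and y₁ ≡ -y₂, so the sum is O.
5P: O + (7, 2) = (7, 2) (identity).
6P: tangent at (7, 2): λ = (3·7² + 5)/(2·2) ≡ 9/4. 4⁻¹ ≡ 3 (mod 11) since 4·3 = 12 ≡ 1, so λ ≡ 9·3 ≡ 5.
  x = λ² - 7 - 7 = 25 - 14 ≡ 0; y = λ·(7 - 0) - 2 ≡ 0. → (0, 0)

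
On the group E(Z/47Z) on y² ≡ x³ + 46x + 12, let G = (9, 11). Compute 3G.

O

Repeated addition: build up to 3G.
2G: tangent at (9, 11): λ = (3·9² + 46)/(2·11) ≡ 7/22. 22⁻¹ ≡ 15 (mod 47), so λ ≡ 7·15 ≡ 11.
  x = λ² - 9 - 9 = 121 - 18 ≡ 9; y = λ·(9 - 9) - 11 ≡ 36. → (9, 36)
3G: (9, 36) + (9, 11): same x and y₁ ≡ -y₂, so the sum is O.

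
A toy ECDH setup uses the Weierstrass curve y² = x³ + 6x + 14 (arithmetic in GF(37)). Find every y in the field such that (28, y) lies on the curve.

x³ + 6x + 14 = 22134 ≡ 8 (mod 37).
8 is a non-residue mod 37; no y exists.

none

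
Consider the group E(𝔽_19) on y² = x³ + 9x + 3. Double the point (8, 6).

tangent at (8, 6): λ = (3·8² + 9)/(2·6) ≡ 11/12. 12⁻¹ ≡ 8 (mod 19), so λ ≡ 11·8 ≡ 12.
  x = λ² - 8 - 8 = 144 - 16 ≡ 14; y = λ·(8 - 14) - 6 ≡ 17. → (14, 17)

(14, 17)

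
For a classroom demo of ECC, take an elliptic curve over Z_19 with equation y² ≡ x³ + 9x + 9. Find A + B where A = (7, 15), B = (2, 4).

(8, 17)

(7, 15) + (2, 4). λ = (4 - 15)/(2 - 7) ≡ 8/14 mod 19. 14⁻¹ ≡ 15 (mod 19) since 14·15 = 210 ≡ 1, so λ ≡ 6.
  x = λ² - 7 - 2 = 36 - 9 ≡ 8; y = λ·(7 - 8) - 15 ≡ 17. → (8, 17)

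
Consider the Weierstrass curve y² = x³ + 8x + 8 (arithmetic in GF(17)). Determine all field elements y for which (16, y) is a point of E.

x³ + 8x + 8 = 4232 ≡ 16 (mod 17).
Square roots of 16 mod 17: 4 and 13 (since 4² = 16 ≡ 16).

4, 13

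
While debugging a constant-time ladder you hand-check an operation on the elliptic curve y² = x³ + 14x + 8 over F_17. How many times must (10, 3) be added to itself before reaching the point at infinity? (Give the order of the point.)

2P: tangent at (10, 3): λ = (3·10² + 14)/(2·3) ≡ 8/6. 6⁻¹ ≡ 3 (mod 17) since 6·3 = 18 ≡ 1, so λ ≡ 8·3 ≡ 7.
  x = λ² - 10 - 10 = 49 - 20 ≡ 12; y = λ·(10 - 12) - 3 ≡ 0. → (12, 0)
3P: (12, 0) + (10, 3). λ = (3 - 0)/(10 - 12) ≡ 3/15 mod 17. 15⁻¹ ≡ 8 (mod 17), so λ ≡ 7.
  x = λ² - 12 - 10 = 49 - 22 ≡ 10; y = λ·(12 - 10) - 0 ≡ 14. → (10, 14)
4P: (10, 14) + (10, 3): same x and y₁ ≡ -y₂, so the sum is the point at infinity.
4P = the point at infinity, so the order is 4.

4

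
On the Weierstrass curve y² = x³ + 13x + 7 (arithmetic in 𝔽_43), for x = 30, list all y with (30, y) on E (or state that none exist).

x³ + 13x + 7 = 27397 ≡ 6 (mod 43).
Square roots of 6 mod 43: 7 and 36 (since 7² = 49 ≡ 6).

7, 36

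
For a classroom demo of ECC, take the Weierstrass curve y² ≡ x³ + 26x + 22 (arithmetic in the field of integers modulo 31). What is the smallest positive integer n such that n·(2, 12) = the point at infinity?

2P: tangent at (2, 12): λ = (3·2² + 26)/(2·12) ≡ 7/24. 24⁻¹ ≡ 22 (mod 31) since 24·22 = 528 ≡ 1, so λ ≡ 7·22 ≡ 30.
  x = λ² - 2 - 2 = 900 - 4 ≡ 28; y = λ·(2 - 28) - 12 ≡ 14. → (28, 14)
3P: (28, 14) + (2, 12). λ = (12 - 14)/(2 - 28) ≡ 29/5 mod 31. 5⁻¹ ≡ 25 (mod 31) since 5·25 = 125 ≡ 1, so λ ≡ 12.
  x = λ² - 28 - 2 = 144 - 30 ≡ 21; y = λ·(28 - 21) - 14 ≡ 8. → (21, 8)
4P: (21, 8) + (2, 12). λ = (12 - 8)/(2 - 21) ≡ 4/12 mod 31. 12⁻¹ ≡ 13 (mod 31), so λ ≡ 21.
  x = λ² - 21 - 2 = 441 - 23 ≡ 15; y = λ·(21 - 15) - 8 ≡ 25. → (15, 25)
5P: (15, 25) + (2, 12). λ = (12 - 25)/(2 - 15) ≡ 18/18 mod 31. 18⁻¹ ≡ 19 (mod 31), so λ ≡ 1.
  x = λ² - 15 - 2 = 1 - 17 ≡ 15; y = λ·(15 - 15) - 25 ≡ 6. → (15, 6)
6P: (15, 6) + (2, 12). λ = (12 - 6)/(2 - 15) ≡ 6/18 mod 31. 18⁻¹ ≡ 19 (mod 31), so λ ≡ 21.
  x = λ² - 15 - 2 = 441 - 17 ≡ 21; y = λ·(15 - 21) - 6 ≡ 23. → (21, 23)
7P: (21, 23) + (2, 12). λ = (12 - 23)/(2 - 21) ≡ 20/12 mod 31. 12⁻¹ ≡ 13 (mod 31), so λ ≡ 12.
  x = λ² - 21 - 2 = 144 - 23 ≡ 28; y = λ·(21 - 28) - 23 ≡ 17. → (28, 17)
8P: (28, 17) + (2, 12). λ = (12 - 17)/(2 - 28) ≡ 26/5 mod 31. 5⁻¹ ≡ 25 (mod 31) since 5·25 = 125 ≡ 1, so λ ≡ 30.
  x = λ² - 28 - 2 = 900 - 30 ≡ 2; y = λ·(28 - 2) - 17 ≡ 19. → (2, 19)
9P: (2, 19) + (2, 12): same x and y₁ ≡ -y₂, so the sum is the point at infinity.
9P = the point at infinity, so the order is 9.

9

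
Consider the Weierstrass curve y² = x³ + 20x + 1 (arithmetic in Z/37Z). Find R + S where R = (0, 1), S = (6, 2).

(0, 1) + (6, 2). λ = (2 - 1)/(6 - 0) ≡ 1/6 mod 37. 6⁻¹ ≡ 31 (mod 37), so λ ≡ 31.
  x = λ² - 0 - 6 = 961 - 6 ≡ 30; y = λ·(0 - 30) - 1 ≡ 31. → (30, 31)

(30, 31)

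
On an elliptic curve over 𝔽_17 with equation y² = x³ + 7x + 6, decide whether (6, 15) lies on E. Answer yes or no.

y² = 15² ≡ 4; x³ + 7x + 6 = 264 ≡ 9 (mod 17). 4 ≠ 9.

no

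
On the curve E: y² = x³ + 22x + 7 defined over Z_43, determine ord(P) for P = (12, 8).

2P: tangent at (12, 8): λ = (3·12² + 22)/(2·8) ≡ 24/16. 16⁻¹ ≡ 35 (mod 43), so λ ≡ 24·35 ≡ 23.
  x = λ² - 12 - 12 = 529 - 24 ≡ 32; y = λ·(12 - 32) - 8 ≡ 5. → (32, 5)
3P: (32, 5) + (12, 8). λ = (8 - 5)/(12 - 32) ≡ 3/23 mod 43. 23⁻¹ ≡ 15 (mod 43) since 23·15 = 345 ≡ 1, so λ ≡ 2.
  x = λ² - 32 - 12 = 4 - 44 ≡ 3; y = λ·(32 - 3) - 5 ≡ 10. → (3, 10)
4P: (3, 10) + (12, 8). λ = (8 - 10)/(12 - 3) ≡ 41/9 mod 43. 9⁻¹ ≡ 24 (mod 43), so λ ≡ 38.
  x = λ² - 3 - 12 = 1444 - 15 ≡ 10; y = λ·(3 - 10) - 10 ≡ 25. → (10, 25)
5P: (10, 25) + (12, 8). λ = (8 - 25)/(12 - 10) ≡ 26/2 mod 43. 2⁻¹ ≡ 22 (mod 43) since 2·22 = 44 ≡ 1, so λ ≡ 13.
  x = λ² - 10 - 12 = 169 - 22 ≡ 18; y = λ·(10 - 18) - 25 ≡ 0. → (18, 0)
6P: (18, 0) + (12, 8). λ = (8 - 0)/(12 - 18) ≡ 8/37 mod 43. 37⁻¹ ≡ 7 (mod 43), so λ ≡ 13.
  x = λ² - 18 - 12 = 169 - 30 ≡ 10; y = λ·(18 - 10) - 0 ≡ 18. → (10, 18)
7P: (10, 18) + (12, 8). λ = (8 - 18)/(12 - 10) ≡ 33/2 mod 43. 2⁻¹ ≡ 22 (mod 43), so λ ≡ 38.
  x = λ² - 10 - 12 = 1444 - 22 ≡ 3; y = λ·(10 - 3) - 18 ≡ 33. → (3, 33)
8P: (3, 33) + (12, 8). λ = (8 - 33)/(12 - 3) ≡ 18/9 mod 43. 9⁻¹ ≡ 24 (mod 43), so λ ≡ 2.
  x = λ² - 3 - 12 = 4 - 15 ≡ 32; y = λ·(3 - 32) - 33 ≡ 38. → (32, 38)
9P: (32, 38) + (12, 8). λ = (8 - 38)/(12 - 32) ≡ 13/23 mod 43. 23⁻¹ ≡ 15 (mod 43), so λ ≡ 23.
  x = λ² - 32 - 12 = 529 - 44 ≡ 12; y = λ·(32 - 12) - 38 ≡ 35. → (12, 35)
10P: (12, 35) + (12, 8): same x and y₁ ≡ -y₂, so the sum is ∞.
10P = ∞, so the order is 10.

10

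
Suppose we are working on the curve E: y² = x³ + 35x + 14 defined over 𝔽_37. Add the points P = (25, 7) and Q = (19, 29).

(27, 25)

(25, 7) + (19, 29). λ = (29 - 7)/(19 - 25) ≡ 22/31 mod 37. 31⁻¹ ≡ 6 (mod 37), so λ ≡ 21.
  x = λ² - 25 - 19 = 441 - 44 ≡ 27; y = λ·(25 - 27) - 7 ≡ 25. → (27, 25)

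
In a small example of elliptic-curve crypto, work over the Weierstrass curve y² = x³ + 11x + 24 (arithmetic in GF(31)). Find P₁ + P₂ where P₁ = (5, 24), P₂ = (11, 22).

(22, 23)

(5, 24) + (11, 22). λ = (22 - 24)/(11 - 5) ≡ 29/6 mod 31. 6⁻¹ ≡ 26 (mod 31), so λ ≡ 10.
  x = λ² - 5 - 11 = 100 - 16 ≡ 22; y = λ·(5 - 22) - 24 ≡ 23. → (22, 23)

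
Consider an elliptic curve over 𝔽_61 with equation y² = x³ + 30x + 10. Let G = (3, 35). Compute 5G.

(52, 32)

Double-and-add on 5 = (101)₂. Start with G = (3, 35) for the leading 1-bit.
double: tangent at (3, 35): λ = (3·3² + 30)/(2·35) ≡ 57/9. 9⁻¹ ≡ 34 (mod 61) since 9·34 = 306 ≡ 1, so λ ≡ 57·34 ≡ 47.
  x = λ² - 3 - 3 = 2209 - 6 ≡ 7; y = λ·(3 - 7) - 35 ≡ 21. → (7, 21)
double: tangent at (7, 21): λ = (3·7² + 30)/(2·21) ≡ 55/42. 42⁻¹ ≡ 16 (mod 61), so λ ≡ 55·16 ≡ 26.
  x = λ² - 7 - 7 = 676 - 14 ≡ 52; y = λ·(7 - 52) - 21 ≡ 29. → (52, 29)
add G: (52, 29) + (3, 35). λ = (35 - 29)/(3 - 52) ≡ 6/12 mod 61. 12⁻¹ ≡ 56 (mod 61) since 12·56 = 672 ≡ 1, so λ ≡ 31.
  x = λ² - 52 - 3 = 961 - 55 ≡ 52; y = λ·(52 - 52) - 29 ≡ 32. → (52, 32)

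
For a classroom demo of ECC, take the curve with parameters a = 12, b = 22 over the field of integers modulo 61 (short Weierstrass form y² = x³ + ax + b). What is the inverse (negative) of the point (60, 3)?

-(60, 3) = (60, -3 mod 61) = (60, 58).

(60, 58)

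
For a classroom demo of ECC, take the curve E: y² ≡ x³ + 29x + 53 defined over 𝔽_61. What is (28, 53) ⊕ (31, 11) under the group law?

(28, 53) + (31, 11). λ = (11 - 53)/(31 - 28) ≡ 19/3 mod 61. 3⁻¹ ≡ 41 (mod 61), so λ ≡ 47.
  x = λ² - 28 - 31 = 2209 - 59 ≡ 15; y = λ·(28 - 15) - 53 ≡ 9. → (15, 9)

(15, 9)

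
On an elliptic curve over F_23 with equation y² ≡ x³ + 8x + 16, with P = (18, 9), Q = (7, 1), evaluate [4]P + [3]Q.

First 4P:
Repeated addition: build up to 4P.
2P: tangent at (18, 9): λ = (3·18² + 8)/(2·9) ≡ 14/18. 18⁻¹ ≡ 9 (mod 23), so λ ≡ 14·9 ≡ 11.
  x = λ² - 18 - 18 = 121 - 36 ≡ 16; y = λ·(18 - 16) - 9 ≡ 13. → (16, 13)
3P: (16, 13) + (18, 9). λ = (9 - 13)/(18 - 16) ≡ 19/2 mod 23. 2⁻¹ ≡ 12 (mod 23) since 2·12 = 24 ≡ 1, so λ ≡ 21.
  x = λ² - 16 - 18 = 441 - 34 ≡ 16; y = λ·(16 - 16) - 13 ≡ 10. → (16, 10)
4P: (16, 10) + (18, 9). λ = (9 - 10)/(18 - 16) ≡ 22/2 mod 23. 2⁻¹ ≡ 12 (mod 23) since 2·12 = 24 ≡ 1, so λ ≡ 11.
  x = λ² - 16 - 18 = 121 - 34 ≡ 18; y = λ·(16 - 18) - 10 ≡ 14. → (18, 14)
4P = (18, 14).
Next 3Q:
Repeated addition: build up to 3Q.
2Q: tangent at (7, 1): λ = (3·7² + 8)/(2·1) ≡ 17/2. 2⁻¹ ≡ 12 (mod 23), so λ ≡ 17·12 ≡ 20.
  x = λ² - 7 - 7 = 400 - 14 ≡ 18; y = λ·(7 - 18) - 1 ≡ 9. → (18, 9)
3Q: (18, 9) + (7, 1). λ = (1 - 9)/(7 - 18) ≡ 15/12 mod 23. 12⁻¹ ≡ 2 (mod 23) since 12·2 = 24 ≡ 1, so λ ≡ 7.
  x = λ² - 18 - 7 = 49 - 25 ≡ 1; y = λ·(18 - 1) - 9 ≡ 18. → (1, 18)
3Q = (1, 18).
Finally 4P + 3Q:
(18, 14) + (1, 18). λ = (18 - 14)/(1 - 18) ≡ 4/6 mod 23. 6⁻¹ ≡ 4 (mod 23), so λ ≡ 16.
  x = λ² - 18 - 1 = 256 - 19 ≡ 7; y = λ·(18 - 7) - 14 ≡ 1. → (7, 1)

(7, 1)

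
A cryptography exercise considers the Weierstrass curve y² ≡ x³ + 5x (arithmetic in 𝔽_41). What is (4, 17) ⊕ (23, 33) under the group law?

(23, 8)

(4, 17) + (23, 33). λ = (33 - 17)/(23 - 4) ≡ 16/19 mod 41. 19⁻¹ ≡ 13 (mod 41) since 19·13 = 247 ≡ 1, so λ ≡ 3.
  x = λ² - 4 - 23 = 9 - 27 ≡ 23; y = λ·(4 - 23) - 17 ≡ 8. → (23, 8)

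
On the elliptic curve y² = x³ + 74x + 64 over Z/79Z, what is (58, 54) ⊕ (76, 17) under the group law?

(47, 77)

(58, 54) + (76, 17). λ = (17 - 54)/(76 - 58) ≡ 42/18 mod 79. 18⁻¹ ≡ 22 (mod 79) since 18·22 = 396 ≡ 1, so λ ≡ 55.
  x = λ² - 58 - 76 = 3025 - 134 ≡ 47; y = λ·(58 - 47) - 54 ≡ 77. → (47, 77)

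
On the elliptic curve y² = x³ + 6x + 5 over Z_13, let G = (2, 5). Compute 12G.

Double-and-add on 12 = (1100)₂. Start with G = (2, 5) for the leading 1-bit.
double: tangent at (2, 5): λ = (3·2² + 6)/(2·5) ≡ 5/10. 10⁻¹ ≡ 4 (mod 13), so λ ≡ 5·4 ≡ 7.
  x = λ² - 2 - 2 = 49 - 4 ≡ 6; y = λ·(2 - 6) - 5 ≡ 6. → (6, 6)
add G: (6, 6) + (2, 5). λ = (5 - 6)/(2 - 6) ≡ 12/9 mod 13. 9⁻¹ ≡ 3 (mod 13), so λ ≡ 10.
  x = λ² - 6 - 2 = 100 - 8 ≡ 1; y = λ·(6 - 1) - 6 ≡ 5. → (1, 5)
double: tangent at (1, 5): λ = (3·1² + 6)/(2·5) ≡ 9/10. 10⁻¹ ≡ 4 (mod 13) since 10·4 = 40 ≡ 1, so λ ≡ 9·4 ≡ 10.
  x = λ² - 1 - 1 = 100 - 2 ≡ 7; y = λ·(1 - 7) - 5 ≡ 0. → (7, 0)
double: (7, 0) + (7, 0): same x and y₁ ≡ -y₂, so the sum is ∞.

O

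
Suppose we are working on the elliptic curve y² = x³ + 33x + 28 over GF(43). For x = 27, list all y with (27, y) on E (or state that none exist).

none

x³ + 33x + 28 = 20602 ≡ 5 (mod 43).
5 is a non-residue mod 43; no y exists.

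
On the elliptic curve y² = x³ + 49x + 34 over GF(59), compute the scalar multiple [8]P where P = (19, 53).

(12, 52)

Double-and-add on 8 = (1000)₂. Start with P = (19, 53) for the leading 1-bit.
double: tangent at (19, 53): λ = (3·19² + 49)/(2·53) ≡ 11/47. 47⁻¹ ≡ 54 (mod 59), so λ ≡ 11·54 ≡ 4.
  x = λ² - 19 - 19 = 16 - 38 ≡ 37; y = λ·(19 - 37) - 53 ≡ 52. → (37, 52)
double: tangent at (37, 52): λ = (3·37² + 49)/(2·52) ≡ 26/45. 45⁻¹ ≡ 21 (mod 59), so λ ≡ 26·21 ≡ 15.
  x = λ² - 37 - 37 = 225 - 74 ≡ 33; y = λ·(37 - 33) - 52 ≡ 8. → (33, 8)
double: tangent at (33, 8): λ = (3·33² + 49)/(2·8) ≡ 12/16. 16⁻¹ ≡ 48 (mod 59), so λ ≡ 12·48 ≡ 45.
  x = λ² - 33 - 33 = 2025 - 66 ≡ 12; y = λ·(33 - 12) - 8 ≡ 52. → (12, 52)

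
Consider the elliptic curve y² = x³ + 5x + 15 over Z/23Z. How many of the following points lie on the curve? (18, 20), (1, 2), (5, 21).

1

(18, 20): 20² ≡ 9, rhs ≡ 3 → off.
(1, 2): 2² ≡ 4, rhs ≡ 21 → off.
(5, 21): 21² ≡ 4, rhs ≡ 4 → on.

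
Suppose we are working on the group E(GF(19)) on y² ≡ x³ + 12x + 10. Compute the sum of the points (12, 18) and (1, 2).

(12, 18) + (1, 2). λ = (2 - 18)/(1 - 12) ≡ 3/8 mod 19. 8⁻¹ ≡ 12 (mod 19), so λ ≡ 17.
  x = λ² - 12 - 1 = 289 - 13 ≡ 10; y = λ·(12 - 10) - 18 ≡ 16. → (10, 16)

(10, 16)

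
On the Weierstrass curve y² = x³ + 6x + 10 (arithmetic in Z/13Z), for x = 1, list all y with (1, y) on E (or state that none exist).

x³ + 6x + 10 = 17 ≡ 4 (mod 13).
Square roots of 4 mod 13: 2 and 11 (since 2² = 4 ≡ 4).

2, 11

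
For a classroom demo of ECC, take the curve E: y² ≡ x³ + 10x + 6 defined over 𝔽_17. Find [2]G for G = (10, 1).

tangent at (10, 1): λ = (3·10² + 10)/(2·1) ≡ 4/2. 2⁻¹ ≡ 9 (mod 17) since 2·9 = 18 ≡ 1, so λ ≡ 4·9 ≡ 2.
  x = λ² - 10 - 10 = 4 - 20 ≡ 1; y = λ·(10 - 1) - 1 ≡ 0. → (1, 0)

(1, 0)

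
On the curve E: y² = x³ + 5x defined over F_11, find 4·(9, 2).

Write G = (9, 2).
Repeated addition: build up to 4G.
2G: tangent at (9, 2): λ = (3·9² + 5)/(2·2) ≡ 6/4. 4⁻¹ ≡ 3 (mod 11), so λ ≡ 6·3 ≡ 7.
  x = λ² - 9 - 9 = 49 - 18 ≡ 9; y = λ·(9 - 9) - 2 ≡ 9. → (9, 9)
3G: (9, 9) + (9, 2): same x and y₁ ≡ -y₂, so the sum is 𝒪.
4G: 𝒪 + (9, 2) = (9, 2) (identity).

(9, 2)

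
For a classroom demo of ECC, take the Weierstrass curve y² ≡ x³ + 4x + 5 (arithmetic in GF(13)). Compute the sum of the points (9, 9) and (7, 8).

(9, 9) + (7, 8). λ = (8 - 9)/(7 - 9) ≡ 12/11 mod 13. 11⁻¹ ≡ 6 (mod 13) since 11·6 = 66 ≡ 1, so λ ≡ 7.
  x = λ² - 9 - 7 = 49 - 16 ≡ 7; y = λ·(9 - 7) - 9 ≡ 5. → (7, 5)

(7, 5)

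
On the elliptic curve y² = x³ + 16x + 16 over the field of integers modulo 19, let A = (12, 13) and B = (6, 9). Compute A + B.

(12, 13) + (6, 9). λ = (9 - 13)/(6 - 12) ≡ 15/13 mod 19. 13⁻¹ ≡ 3 (mod 19) since 13·3 = 39 ≡ 1, so λ ≡ 7.
  x = λ² - 12 - 6 = 49 - 18 ≡ 12; y = λ·(12 - 12) - 13 ≡ 6. → (12, 6)

(12, 6)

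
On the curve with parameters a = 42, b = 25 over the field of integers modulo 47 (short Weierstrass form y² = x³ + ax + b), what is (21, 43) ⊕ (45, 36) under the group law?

(36, 26)

(21, 43) + (45, 36). λ = (36 - 43)/(45 - 21) ≡ 40/24 mod 47. 24⁻¹ ≡ 2 (mod 47), so λ ≡ 33.
  x = λ² - 21 - 45 = 1089 - 66 ≡ 36; y = λ·(21 - 36) - 43 ≡ 26. → (36, 26)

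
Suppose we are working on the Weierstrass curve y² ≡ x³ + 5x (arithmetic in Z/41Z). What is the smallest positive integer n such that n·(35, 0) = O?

2

2P: (35, 0) + (35, 0): same x and y₁ ≡ -y₂, so the sum is O.
2P = O, so the order is 2.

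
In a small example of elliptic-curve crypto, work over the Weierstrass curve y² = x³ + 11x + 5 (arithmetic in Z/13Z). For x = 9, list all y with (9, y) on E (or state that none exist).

1, 12

x³ + 11x + 5 = 833 ≡ 1 (mod 13).
Square roots of 1 mod 13: 1 and 12 (since 1² = 1 ≡ 1).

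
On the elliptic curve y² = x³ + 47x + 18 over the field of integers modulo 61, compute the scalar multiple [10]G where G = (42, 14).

Repeated addition: build up to 10G.
2G: tangent at (42, 14): λ = (3·42² + 47)/(2·14) ≡ 32/28. 28⁻¹ ≡ 24 (mod 61), so λ ≡ 32·24 ≡ 36.
  x = λ² - 42 - 42 = 1296 - 84 ≡ 53; y = λ·(42 - 53) - 14 ≡ 17. → (53, 17)
3G: (53, 17) + (42, 14). λ = (14 - 17)/(42 - 53) ≡ 58/50 mod 61. 50⁻¹ ≡ 11 (mod 61), so λ ≡ 28.
  x = λ² - 53 - 42 = 784 - 95 ≡ 18; y = λ·(53 - 18) - 17 ≡ 48. → (18, 48)
4G: (18, 48) + (42, 14). λ = (14 - 48)/(42 - 18) ≡ 27/24 mod 61. 24⁻¹ ≡ 28 (mod 61), so λ ≡ 24.
  x = λ² - 18 - 42 = 576 - 60 ≡ 28; y = λ·(18 - 28) - 48 ≡ 17. → (28, 17)
5G: (28, 17) + (42, 14). λ = (14 - 17)/(42 - 28) ≡ 58/14 mod 61. 14⁻¹ ≡ 48 (mod 61) since 14·48 = 672 ≡ 1, so λ ≡ 39.
  x = λ² - 28 - 42 = 1521 - 70 ≡ 48; y = λ·(28 - 48) - 17 ≡ 57. → (48, 57)
6G: (48, 57) + (42, 14). λ = (14 - 57)/(42 - 48) ≡ 18/55 mod 61. 55⁻¹ ≡ 10 (mod 61) since 55·10 = 550 ≡ 1, so λ ≡ 58.
  x = λ² - 48 - 42 = 3364 - 90 ≡ 41; y = λ·(48 - 41) - 57 ≡ 44. → (41, 44)
7G: (41, 44) + (42, 14). λ = (14 - 44)/(42 - 41) ≡ 31/1 mod 61. 1⁻¹ ≡ 1 (mod 61), so λ ≡ 31.
  x = λ² - 41 - 42 = 961 - 83 ≡ 24; y = λ·(41 - 24) - 44 ≡ 56. → (24, 56)
8G: (24, 56) + (42, 14). λ = (14 - 56)/(42 - 24) ≡ 19/18 mod 61. 18⁻¹ ≡ 17 (mod 61), so λ ≡ 18.
  x = λ² - 24 - 42 = 324 - 66 ≡ 14; y = λ·(24 - 14) - 56 ≡ 2. → (14, 2)
9G: (14, 2) + (42, 14). λ = (14 - 2)/(42 - 14) ≡ 12/28 mod 61. 28⁻¹ ≡ 24 (mod 61) since 28·24 = 672 ≡ 1, so λ ≡ 44.
  x = λ² - 14 - 42 = 1936 - 56 ≡ 50; y = λ·(14 - 50) - 2 ≡ 0. → (50, 0)
10G: (50, 0) + (42, 14). λ = (14 - 0)/(42 - 50) ≡ 14/53 mod 61. 53⁻¹ ≡ 38 (mod 61), so λ ≡ 44.
  x = λ² - 50 - 42 = 1936 - 92 ≡ 14; y = λ·(50 - 14) - 0 ≡ 59. → (14, 59)

(14, 59)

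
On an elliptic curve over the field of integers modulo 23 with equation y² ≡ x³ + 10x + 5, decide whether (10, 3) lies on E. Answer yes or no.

y² = 3² ≡ 9; x³ + 10x + 5 = 1105 ≡ 1 (mod 23). 9 ≠ 1.

no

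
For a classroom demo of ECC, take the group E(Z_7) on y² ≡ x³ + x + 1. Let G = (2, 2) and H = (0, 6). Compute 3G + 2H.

(2, 5)

First 3G:
Repeated addition: build up to 3G.
2G: tangent at (2, 2): λ = (3·2² + 1)/(2·2) ≡ 6/4. 4⁻¹ ≡ 2 (mod 7), so λ ≡ 6·2 ≡ 5.
  x = λ² - 2 - 2 = 25 - 4 ≡ 0; y = λ·(2 - 0) - 2 ≡ 1. → (0, 1)
3G: (0, 1) + (2, 2). λ = (2 - 1)/(2 - 0) ≡ 1/2 mod 7. 2⁻¹ ≡ 4 (mod 7) since 2·4 = 8 ≡ 1, so λ ≡ 4.
  x = λ² - 0 - 2 = 16 - 2 ≡ 0; y = λ·(0 - 0) - 1 ≡ 6. → (0, 6)
3G = (0, 6).
Next 2H:
Repeated addition: build up to 2H.
2H: tangent at (0, 6): λ = (3·0² + 1)/(2·6) ≡ 1/5. 5⁻¹ ≡ 3 (mod 7) since 5·3 = 15 ≡ 1, so λ ≡ 1·3 ≡ 3.
  x = λ² - 0 - 0 = 9 - 0 ≡ 2; y = λ·(0 - 2) - 6 ≡ 2. → (2, 2)
2H = (2, 2).
Finally 3G + 2H:
(0, 6) + (2, 2). λ = (2 - 6)/(2 - 0) ≡ 3/2 mod 7. 2⁻¹ ≡ 4 (mod 7), so λ ≡ 5.
  x = λ² - 0 - 2 = 25 - 2 ≡ 2; y = λ·(0 - 2) - 6 ≡ 5. → (2, 5)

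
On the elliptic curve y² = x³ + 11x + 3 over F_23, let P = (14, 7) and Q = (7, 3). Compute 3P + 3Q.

(20, 9)

First 3P:
Repeated addition: build up to 3P.
2P: tangent at (14, 7): λ = (3·14² + 11)/(2·7) ≡ 1/14. 14⁻¹ ≡ 5 (mod 23) since 14·5 = 70 ≡ 1, so λ ≡ 1·5 ≡ 5.
  x = λ² - 14 - 14 = 25 - 28 ≡ 20; y = λ·(14 - 20) - 7 ≡ 9. → (20, 9)
3P: (20, 9) + (14, 7). λ = (7 - 9)/(14 - 20) ≡ 21/17 mod 23. 17⁻¹ ≡ 19 (mod 23), so λ ≡ 8.
  x = λ² - 20 - 14 = 64 - 34 ≡ 7; y = λ·(20 - 7) - 9 ≡ 3. → (7, 3)
3P = (7, 3).
Next 3Q:
Repeated addition: build up to 3Q.
2Q: tangent at (7, 3): λ = (3·7² + 11)/(2·3) ≡ 20/6. 6⁻¹ ≡ 4 (mod 23), so λ ≡ 20·4 ≡ 11.
  x = λ² - 7 - 7 = 121 - 14 ≡ 15; y = λ·(7 - 15) - 3 ≡ 1. → (15, 1)
3Q: (15, 1) + (7, 3). λ = (3 - 1)/(7 - 15) ≡ 2/15 mod 23. 15⁻¹ ≡ 20 (mod 23), so λ ≡ 17.
  x = λ² - 15 - 7 = 289 - 22 ≡ 14; y = λ·(15 - 14) - 1 ≡ 16. → (14, 16)
3Q = (14, 16).
Finally 3P + 3Q:
(7, 3) + (14, 16). λ = (16 - 3)/(14 - 7) ≡ 13/7 mod 23. 7⁻¹ ≡ 10 (mod 23), so λ ≡ 15.
  x = λ² - 7 - 14 = 225 - 21 ≡ 20; y = λ·(7 - 20) - 3 ≡ 9. → (20, 9)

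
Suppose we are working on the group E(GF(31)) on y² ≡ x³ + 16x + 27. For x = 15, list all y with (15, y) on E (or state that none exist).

none

x³ + 16x + 27 = 3642 ≡ 15 (mod 31).
15 is a non-residue mod 31; no y exists.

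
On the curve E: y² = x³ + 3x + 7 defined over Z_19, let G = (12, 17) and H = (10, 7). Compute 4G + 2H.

First 4G:
Repeated addition: build up to 4G.
2G: tangent at (12, 17): λ = (3·12² + 3)/(2·17) ≡ 17/15. 15⁻¹ ≡ 14 (mod 19), so λ ≡ 17·14 ≡ 10.
  x = λ² - 12 - 12 = 100 - 24 ≡ 0; y = λ·(12 - 0) - 17 ≡ 8. → (0, 8)
3G: (0, 8) + (12, 17). λ = (17 - 8)/(12 - 0) ≡ 9/12 mod 19. 12⁻¹ ≡ 8 (mod 19) since 12·8 = 96 ≡ 1, so λ ≡ 15.
  x = λ² - 0 - 12 = 225 - 12 ≡ 4; y = λ·(0 - 4) - 8 ≡ 8. → (4, 8)
4G: (4, 8) + (12, 17). λ = (17 - 8)/(12 - 4) ≡ 9/8 mod 19. 8⁻¹ ≡ 12 (mod 19) since 8·12 = 96 ≡ 1, so λ ≡ 13.
  x = λ² - 4 - 12 = 169 - 16 ≡ 1; y = λ·(4 - 1) - 8 ≡ 12. → (1, 12)
4G = (1, 12).
Next 2H:
Repeated addition: build up to 2H.
2H: tangent at (10, 7): λ = (3·10² + 3)/(2·7) ≡ 18/14. 14⁻¹ ≡ 15 (mod 19), so λ ≡ 18·15 ≡ 4.
  x = λ² - 10 - 10 = 16 - 20 ≡ 15; y = λ·(10 - 15) - 7 ≡ 11. → (15, 11)
2H = (15, 11).
Finally 4G + 2H:
(1, 12) + (15, 11). λ = (11 - 12)/(15 - 1) ≡ 18/14 mod 19. 14⁻¹ ≡ 15 (mod 19), so λ ≡ 4.
  x = λ² - 1 - 15 = 16 - 16 ≡ 0; y = λ·(1 - 0) - 12 ≡ 11. → (0, 11)

(0, 11)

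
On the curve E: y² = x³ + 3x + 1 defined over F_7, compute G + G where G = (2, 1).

tangent at (2, 1): λ = (3·2² + 3)/(2·1) ≡ 1/2. 2⁻¹ ≡ 4 (mod 7), so λ ≡ 1·4 ≡ 4.
  x = λ² - 2 - 2 = 16 - 4 ≡ 5; y = λ·(2 - 5) - 1 ≡ 1. → (5, 1)

(5, 1)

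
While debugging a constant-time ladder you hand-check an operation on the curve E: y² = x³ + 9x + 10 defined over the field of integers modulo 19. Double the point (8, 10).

(10, 6)

tangent at (8, 10): λ = (3·8² + 9)/(2·10) ≡ 11/1. 1⁻¹ ≡ 1 (mod 19) since 1·1 = 1 ≡ 1, so λ ≡ 11·1 ≡ 11.
  x = λ² - 8 - 8 = 121 - 16 ≡ 10; y = λ·(8 - 10) - 10 ≡ 6. → (10, 6)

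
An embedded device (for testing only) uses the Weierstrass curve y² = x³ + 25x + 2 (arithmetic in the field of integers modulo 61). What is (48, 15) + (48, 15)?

(23, 42)

tangent at (48, 15): λ = (3·48² + 25)/(2·15) ≡ 44/30. 30⁻¹ ≡ 59 (mod 61), so λ ≡ 44·59 ≡ 34.
  x = λ² - 48 - 48 = 1156 - 96 ≡ 23; y = λ·(48 - 23) - 15 ≡ 42. → (23, 42)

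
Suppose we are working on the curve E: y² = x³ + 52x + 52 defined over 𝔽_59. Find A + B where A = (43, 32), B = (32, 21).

(43, 32) + (32, 21). λ = (21 - 32)/(32 - 43) ≡ 48/48 mod 59. 48⁻¹ ≡ 16 (mod 59), so λ ≡ 1.
  x = λ² - 43 - 32 = 1 - 75 ≡ 44; y = λ·(43 - 44) - 32 ≡ 26. → (44, 26)

(44, 26)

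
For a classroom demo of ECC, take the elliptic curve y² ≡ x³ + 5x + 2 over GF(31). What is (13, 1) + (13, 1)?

tangent at (13, 1): λ = (3·13² + 5)/(2·1) ≡ 16/2. 2⁻¹ ≡ 16 (mod 31), so λ ≡ 16·16 ≡ 8.
  x = λ² - 13 - 13 = 64 - 26 ≡ 7; y = λ·(13 - 7) - 1 ≡ 16. → (7, 16)

(7, 16)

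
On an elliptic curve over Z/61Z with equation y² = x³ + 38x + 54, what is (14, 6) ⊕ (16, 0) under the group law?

(14, 6) + (16, 0). λ = (0 - 6)/(16 - 14) ≡ 55/2 mod 61. 2⁻¹ ≡ 31 (mod 61), so λ ≡ 58.
  x = λ² - 14 - 16 = 3364 - 30 ≡ 40; y = λ·(14 - 40) - 6 ≡ 11. → (40, 11)

(40, 11)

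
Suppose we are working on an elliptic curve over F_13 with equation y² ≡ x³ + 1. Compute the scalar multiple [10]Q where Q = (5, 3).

(0, 12)

Repeated addition: build up to 10Q.
2Q: tangent at (5, 3): λ = (3·5² + 0)/(2·3) ≡ 10/6. 6⁻¹ ≡ 11 (mod 13), so λ ≡ 10·11 ≡ 6.
  x = λ² - 5 - 5 = 36 - 10 ≡ 0; y = λ·(5 - 0) - 3 ≡ 1. → (0, 1)
3Q: (0, 1) + (5, 3). λ = (3 - 1)/(5 - 0) ≡ 2/5 mod 13. 5⁻¹ ≡ 8 (mod 13), so λ ≡ 3.
  x = λ² - 0 - 5 = 9 - 5 ≡ 4; y = λ·(0 - 4) - 1 ≡ 0. → (4, 0)
4Q: (4, 0) + (5, 3). λ = (3 - 0)/(5 - 4) ≡ 3/1 mod 13. 1⁻¹ ≡ 1 (mod 13), so λ ≡ 3.
  x = λ² - 4 - 5 = 9 - 9 ≡ 0; y = λ·(4 - 0) - 0 ≡ 12. → (0, 12)
5Q: (0, 12) + (5, 3). λ = (3 - 12)/(5 - 0) ≡ 4/5 mod 13. 5⁻¹ ≡ 8 (mod 13), so λ ≡ 6.
  x = λ² - 0 - 5 = 36 - 5 ≡ 5; y = λ·(0 - 5) - 12 ≡ 10. → (5, 10)
6Q: (5, 10) + (5, 3): same x and y₁ ≡ -y₂, so the sum is 𝒪.
7Q: 𝒪 + (5, 3) = (5, 3) (identity).
8Q: tangent at (5, 3): λ = (3·5² + 0)/(2·3) ≡ 10/6. 6⁻¹ ≡ 11 (mod 13), so λ ≡ 10·11 ≡ 6.
  x = λ² - 5 - 5 = 36 - 10 ≡ 0; y = λ·(5 - 0) - 3 ≡ 1. → (0, 1)
9Q: (0, 1) + (5, 3). λ = (3 - 1)/(5 - 0) ≡ 2/5 mod 13. 5⁻¹ ≡ 8 (mod 13), so λ ≡ 3.
  x = λ² - 0 - 5 = 9 - 5 ≡ 4; y = λ·(0 - 4) - 1 ≡ 0. → (4, 0)
10Q: (4, 0) + (5, 3). λ = (3 - 0)/(5 - 4) ≡ 3/1 mod 13. 1⁻¹ ≡ 1 (mod 13) since 1·1 = 1 ≡ 1, so λ ≡ 3.
  x = λ² - 4 - 5 = 9 - 9 ≡ 0; y = λ·(4 - 0) - 0 ≡ 12. → (0, 12)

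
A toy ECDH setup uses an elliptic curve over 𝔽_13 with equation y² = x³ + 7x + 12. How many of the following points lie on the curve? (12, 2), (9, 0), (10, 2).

(12, 2): 2² ≡ 4, rhs ≡ 4 → on.
(9, 0): 0² ≡ 0, rhs ≡ 11 → off.
(10, 2): 2² ≡ 4, rhs ≡ 3 → off.

1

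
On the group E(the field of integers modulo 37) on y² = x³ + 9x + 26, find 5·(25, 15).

Write G = (25, 15).
Repeated addition: build up to 5G.
2G: tangent at (25, 15): λ = (3·25² + 9)/(2·15) ≡ 34/30. 30⁻¹ ≡ 21 (mod 37), so λ ≡ 34·21 ≡ 11.
  x = λ² - 25 - 25 = 121 - 50 ≡ 34; y = λ·(25 - 34) - 15 ≡ 34. → (34, 34)
3G: (34, 34) + (25, 15). λ = (15 - 34)/(25 - 34) ≡ 18/28 mod 37. 28⁻¹ ≡ 4 (mod 37), so λ ≡ 35.
  x = λ² - 34 - 25 = 1225 - 59 ≡ 19; y = λ·(34 - 19) - 34 ≡ 10. → (19, 10)
4G: (19, 10) + (25, 15). λ = (15 - 10)/(25 - 19) ≡ 5/6 mod 37. 6⁻¹ ≡ 31 (mod 37) since 6·31 = 186 ≡ 1, so λ ≡ 7.
  x = λ² - 19 - 25 = 49 - 44 ≡ 5; y = λ·(19 - 5) - 10 ≡ 14. → (5, 14)
5G: (5, 14) + (25, 15). λ = (15 - 14)/(25 - 5) ≡ 1/20 mod 37. 20⁻¹ ≡ 13 (mod 37) since 20·13 = 260 ≡ 1, so λ ≡ 13.
  x = λ² - 5 - 25 = 169 - 30 ≡ 28; y = λ·(5 - 28) - 14 ≡ 20. → (28, 20)

(28, 20)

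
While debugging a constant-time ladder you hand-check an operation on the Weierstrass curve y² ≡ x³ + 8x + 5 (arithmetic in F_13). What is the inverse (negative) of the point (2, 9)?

-(2, 9) = (2, -9 mod 13) = (2, 4).

(2, 4)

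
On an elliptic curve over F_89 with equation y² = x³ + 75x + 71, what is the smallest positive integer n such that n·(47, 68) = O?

4

2P: tangent at (47, 68): λ = (3·47² + 75)/(2·68) ≡ 27/47. 47⁻¹ ≡ 36 (mod 89), so λ ≡ 27·36 ≡ 82.
  x = λ² - 47 - 47 = 6724 - 94 ≡ 44; y = λ·(47 - 44) - 68 ≡ 0. → (44, 0)
3P: (44, 0) + (47, 68). λ = (68 - 0)/(47 - 44) ≡ 68/3 mod 89. 3⁻¹ ≡ 30 (mod 89) since 3·30 = 90 ≡ 1, so λ ≡ 82.
  x = λ² - 44 - 47 = 6724 - 91 ≡ 47; y = λ·(44 - 47) - 0 ≡ 21. → (47, 21)
4P: (47, 21) + (47, 68): same x and y₁ ≡ -y₂, so the sum is O.
4P = O, so the order is 4.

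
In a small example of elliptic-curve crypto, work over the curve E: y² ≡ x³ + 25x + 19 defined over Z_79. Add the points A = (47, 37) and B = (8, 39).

(47, 37) + (8, 39). λ = (39 - 37)/(8 - 47) ≡ 2/40 mod 79. 40⁻¹ ≡ 2 (mod 79), so λ ≡ 4.
  x = λ² - 47 - 8 = 16 - 55 ≡ 40; y = λ·(47 - 40) - 37 ≡ 70. → (40, 70)

(40, 70)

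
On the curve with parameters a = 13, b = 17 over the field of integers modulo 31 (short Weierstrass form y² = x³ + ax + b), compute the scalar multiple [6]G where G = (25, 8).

(20, 0)

Repeated addition: build up to 6G.
2G: tangent at (25, 8): λ = (3·25² + 13)/(2·8) ≡ 28/16. 16⁻¹ ≡ 2 (mod 31), so λ ≡ 28·2 ≡ 25.
  x = λ² - 25 - 25 = 625 - 50 ≡ 17; y = λ·(25 - 17) - 8 ≡ 6. → (17, 6)
3G: (17, 6) + (25, 8). λ = (8 - 6)/(25 - 17) ≡ 2/8 mod 31. 8⁻¹ ≡ 4 (mod 31), so λ ≡ 8.
  x = λ² - 17 - 25 = 64 - 42 ≡ 22; y = λ·(17 - 22) - 6 ≡ 16. → (22, 16)
4G: (22, 16) + (25, 8). λ = (8 - 16)/(25 - 22) ≡ 23/3 mod 31. 3⁻¹ ≡ 21 (mod 31), so λ ≡ 18.
  x = λ² - 22 - 25 = 324 - 47 ≡ 29; y = λ·(22 - 29) - 16 ≡ 13. → (29, 13)
5G: (29, 13) + (25, 8). λ = (8 - 13)/(25 - 29) ≡ 26/27 mod 31. 27⁻¹ ≡ 23 (mod 31), so λ ≡ 9.
  x = λ² - 29 - 25 = 81 - 54 ≡ 27; y = λ·(29 - 27) - 13 ≡ 5. → (27, 5)
6G: (27, 5) + (25, 8). λ = (8 - 5)/(25 - 27) ≡ 3/29 mod 31. 29⁻¹ ≡ 15 (mod 31) since 29·15 = 435 ≡ 1, so λ ≡ 14.
  x = λ² - 27 - 25 = 196 - 52 ≡ 20; y = λ·(27 - 20) - 5 ≡ 0. → (20, 0)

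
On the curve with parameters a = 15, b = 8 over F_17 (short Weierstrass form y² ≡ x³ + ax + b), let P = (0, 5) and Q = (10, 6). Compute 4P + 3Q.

(11, 5)

First 4P:
Double-and-add on 4 = (100)₂. Start with P = (0, 5) for the leading 1-bit.
double: tangent at (0, 5): λ = (3·0² + 15)/(2·5) ≡ 15/10. 10⁻¹ ≡ 12 (mod 17), so λ ≡ 15·12 ≡ 10.
  x = λ² - 0 - 0 = 100 - 0 ≡ 15; y = λ·(0 - 15) - 5 ≡ 15. → (15, 15)
double: tangent at (15, 15): λ = (3·15² + 15)/(2·15) ≡ 10/13. 13⁻¹ ≡ 4 (mod 17), so λ ≡ 10·4 ≡ 6.
  x = λ² - 15 - 15 = 36 - 30 ≡ 6; y = λ·(15 - 6) - 15 ≡ 5. → (6, 5)
4P = (6, 5).
Next 3Q:
Repeated addition: build up to 3Q.
2Q: tangent at (10, 6): λ = (3·10² + 15)/(2·6) ≡ 9/12. 12⁻¹ ≡ 10 (mod 17), so λ ≡ 9·10 ≡ 5.
  x = λ² - 10 - 10 = 25 - 20 ≡ 5; y = λ·(10 - 5) - 6 ≡ 2. → (5, 2)
3Q: (5, 2) + (10, 6). λ = (6 - 2)/(10 - 5) ≡ 4/5 mod 17. 5⁻¹ ≡ 7 (mod 17), so λ ≡ 11.
  x = λ² - 5 - 10 = 121 - 15 ≡ 4; y = λ·(5 - 4) - 2 ≡ 9. → (4, 9)
3Q = (4, 9).
Finally 4P + 3Q:
(6, 5) + (4, 9). λ = (9 - 5)/(4 - 6) ≡ 4/15 mod 17. 15⁻¹ ≡ 8 (mod 17) since 15·8 = 120 ≡ 1, so λ ≡ 15.
  x = λ² - 6 - 4 = 225 - 10 ≡ 11; y = λ·(6 - 11) - 5 ≡ 5. → (11, 5)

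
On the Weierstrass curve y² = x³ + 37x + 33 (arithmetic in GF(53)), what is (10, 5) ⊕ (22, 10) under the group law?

(10, 5) + (22, 10). λ = (10 - 5)/(22 - 10) ≡ 5/12 mod 53. 12⁻¹ ≡ 31 (mod 53), so λ ≡ 49.
  x = λ² - 10 - 22 = 2401 - 32 ≡ 37; y = λ·(10 - 37) - 5 ≡ 50. → (37, 50)

(37, 50)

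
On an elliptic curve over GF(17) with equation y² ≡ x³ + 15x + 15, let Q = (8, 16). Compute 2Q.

tangent at (8, 16): λ = (3·8² + 15)/(2·16) ≡ 3/15. 15⁻¹ ≡ 8 (mod 17) since 15·8 = 120 ≡ 1, so λ ≡ 3·8 ≡ 7.
  x = λ² - 8 - 8 = 49 - 16 ≡ 16; y = λ·(8 - 16) - 16 ≡ 13. → (16, 13)

(16, 13)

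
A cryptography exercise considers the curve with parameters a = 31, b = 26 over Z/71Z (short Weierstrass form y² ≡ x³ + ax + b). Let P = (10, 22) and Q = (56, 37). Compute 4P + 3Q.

First 4P:
Repeated addition: build up to 4P.
2P: tangent at (10, 22): λ = (3·10² + 31)/(2·22) ≡ 47/44. 44⁻¹ ≡ 21 (mod 71), so λ ≡ 47·21 ≡ 64.
  x = λ² - 10 - 10 = 4096 - 20 ≡ 29; y = λ·(10 - 29) - 22 ≡ 40. → (29, 40)
3P: (29, 40) + (10, 22). λ = (22 - 40)/(10 - 29) ≡ 53/52 mod 71. 52⁻¹ ≡ 56 (mod 71) since 52·56 = 2912 ≡ 1, so λ ≡ 57.
  x = λ² - 29 - 10 = 3249 - 39 ≡ 15; y = λ·(29 - 15) - 40 ≡ 48. → (15, 48)
4P: (15, 48) + (10, 22). λ = (22 - 48)/(10 - 15) ≡ 45/66 mod 71. 66⁻¹ ≡ 14 (mod 71) since 66·14 = 924 ≡ 1, so λ ≡ 62.
  x = λ² - 15 - 10 = 3844 - 25 ≡ 56; y = λ·(15 - 56) - 48 ≡ 37. → (56, 37)
4P = (56, 37).
Next 3Q:
Repeated addition: build up to 3Q.
2Q: tangent at (56, 37): λ = (3·56² + 31)/(2·37) ≡ 67/3. 3⁻¹ ≡ 24 (mod 71) since 3·24 = 72 ≡ 1, so λ ≡ 67·24 ≡ 46.
  x = λ² - 56 - 56 = 2116 - 112 ≡ 16; y = λ·(56 - 16) - 37 ≡ 28. → (16, 28)
3Q: (16, 28) + (56, 37). λ = (37 - 28)/(56 - 16) ≡ 9/40 mod 71. 40⁻¹ ≡ 16 (mod 71) since 40·16 = 640 ≡ 1, so λ ≡ 2.
  x = λ² - 16 - 56 = 4 - 72 ≡ 3; y = λ·(16 - 3) - 28 ≡ 69. → (3, 69)
3Q = (3, 69).
Finally 4P + 3Q:
(56, 37) + (3, 69). λ = (69 - 37)/(3 - 56) ≡ 32/18 mod 71. 18⁻¹ ≡ 4 (mod 71), so λ ≡ 57.
  x = λ² - 56 - 3 = 3249 - 59 ≡ 66; y = λ·(56 - 66) - 37 ≡ 32. → (66, 32)

(66, 32)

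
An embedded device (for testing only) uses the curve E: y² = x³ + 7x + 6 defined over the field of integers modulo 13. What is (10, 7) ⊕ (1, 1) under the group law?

(10, 7) + (1, 1). λ = (1 - 7)/(1 - 10) ≡ 7/4 mod 13. 4⁻¹ ≡ 10 (mod 13) since 4·10 = 40 ≡ 1, so λ ≡ 5.
  x = λ² - 10 - 1 = 25 - 11 ≡ 1; y = λ·(10 - 1) - 7 ≡ 12. → (1, 12)

(1, 12)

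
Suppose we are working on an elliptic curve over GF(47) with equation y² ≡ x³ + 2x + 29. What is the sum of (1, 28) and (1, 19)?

The two points share x = 1 and their y-coordinates satisfy 28 + 19 ≡ 0 (mod 47), so they are inverses. Their sum is O.

O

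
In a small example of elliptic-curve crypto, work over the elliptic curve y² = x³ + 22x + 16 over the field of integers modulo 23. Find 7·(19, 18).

Write G = (19, 18).
Double-and-add on 7 = (111)₂. Start with G = (19, 18) for the leading 1-bit.
double: tangent at (19, 18): λ = (3·19² + 22)/(2·18) ≡ 1/13. 13⁻¹ ≡ 16 (mod 23), so λ ≡ 1·16 ≡ 16.
  x = λ² - 19 - 19 = 256 - 38 ≡ 11; y = λ·(19 - 11) - 18 ≡ 18. → (11, 18)
add G: (11, 18) + (19, 18). λ = (18 - 18)/(19 - 11) ≡ 0/8 mod 23. 8⁻¹ ≡ 3 (mod 23), so λ ≡ 0.
  x = λ² - 11 - 19 = 0 - 30 ≡ 16; y = λ·(11 - 16) - 18 ≡ 5. → (16, 5)
double: tangent at (16, 5): λ = (3·16² + 22)/(2·5) ≡ 8/10. 10⁻¹ ≡ 7 (mod 23), so λ ≡ 8·7 ≡ 10.
  x = λ² - 16 - 16 = 100 - 32 ≡ 22; y = λ·(16 - 22) - 5 ≡ 4. → (22, 4)
add G: (22, 4) + (19, 18). λ = (18 - 4)/(19 - 22) ≡ 14/20 mod 23. 20⁻¹ ≡ 15 (mod 23) since 20·15 = 300 ≡ 1, so λ ≡ 3.
  x = λ² - 22 - 19 = 9 - 41 ≡ 14; y = λ·(22 - 14) - 4 ≡ 20. → (14, 20)

(14, 20)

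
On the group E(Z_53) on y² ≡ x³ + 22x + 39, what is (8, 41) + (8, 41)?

tangent at (8, 41): λ = (3·8² + 22)/(2·41) ≡ 2/29. 29⁻¹ ≡ 11 (mod 53) since 29·11 = 319 ≡ 1, so λ ≡ 2·11 ≡ 22.
  x = λ² - 8 - 8 = 484 - 16 ≡ 44; y = λ·(8 - 44) - 41 ≡ 15. → (44, 15)

(44, 15)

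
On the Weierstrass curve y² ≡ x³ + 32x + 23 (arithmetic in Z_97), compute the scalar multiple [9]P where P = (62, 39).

Repeated addition: build up to 9P.
2P: tangent at (62, 39): λ = (3·62² + 32)/(2·39) ≡ 21/78. 78⁻¹ ≡ 51 (mod 97), so λ ≡ 21·51 ≡ 4.
  x = λ² - 62 - 62 = 16 - 124 ≡ 86; y = λ·(62 - 86) - 39 ≡ 59. → (86, 59)
3P: (86, 59) + (62, 39). λ = (39 - 59)/(62 - 86) ≡ 77/73 mod 97. 73⁻¹ ≡ 4 (mod 97), so λ ≡ 17.
  x = λ² - 86 - 62 = 289 - 148 ≡ 44; y = λ·(86 - 44) - 59 ≡ 73. → (44, 73)
4P: (44, 73) + (62, 39). λ = (39 - 73)/(62 - 44) ≡ 63/18 mod 97. 18⁻¹ ≡ 27 (mod 97), so λ ≡ 52.
  x = λ² - 44 - 62 = 2704 - 106 ≡ 76; y = λ·(44 - 76) - 73 ≡ 9. → (76, 9)
5P: (76, 9) + (62, 39). λ = (39 - 9)/(62 - 76) ≡ 30/83 mod 97. 83⁻¹ ≡ 90 (mod 97), so λ ≡ 81.
  x = λ² - 76 - 62 = 6561 - 138 ≡ 21; y = λ·(76 - 21) - 9 ≡ 81. → (21, 81)
6P: (21, 81) + (62, 39). λ = (39 - 81)/(62 - 21) ≡ 55/41 mod 97. 41⁻¹ ≡ 71 (mod 97), so λ ≡ 25.
  x = λ² - 21 - 62 = 625 - 83 ≡ 57; y = λ·(21 - 57) - 81 ≡ 86. → (57, 86)
7P: (57, 86) + (62, 39). λ = (39 - 86)/(62 - 57) ≡ 50/5 mod 97. 5⁻¹ ≡ 39 (mod 97) since 5·39 = 195 ≡ 1, so λ ≡ 10.
  x = λ² - 57 - 62 = 100 - 119 ≡ 78; y = λ·(57 - 78) - 86 ≡ 92. → (78, 92)
8P: (78, 92) + (62, 39). λ = (39 - 92)/(62 - 78) ≡ 44/81 mod 97. 81⁻¹ ≡ 6 (mod 97), so λ ≡ 70.
  x = λ² - 78 - 62 = 4900 - 140 ≡ 7; y = λ·(78 - 7) - 92 ≡ 28. → (7, 28)
9P: (7, 28) + (62, 39). λ = (39 - 28)/(62 - 7) ≡ 11/55 mod 97. 55⁻¹ ≡ 30 (mod 97), so λ ≡ 39.
  x = λ² - 7 - 62 = 1521 - 69 ≡ 94; y = λ·(7 - 94) - 28 ≡ 71. → (94, 71)

(94, 71)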